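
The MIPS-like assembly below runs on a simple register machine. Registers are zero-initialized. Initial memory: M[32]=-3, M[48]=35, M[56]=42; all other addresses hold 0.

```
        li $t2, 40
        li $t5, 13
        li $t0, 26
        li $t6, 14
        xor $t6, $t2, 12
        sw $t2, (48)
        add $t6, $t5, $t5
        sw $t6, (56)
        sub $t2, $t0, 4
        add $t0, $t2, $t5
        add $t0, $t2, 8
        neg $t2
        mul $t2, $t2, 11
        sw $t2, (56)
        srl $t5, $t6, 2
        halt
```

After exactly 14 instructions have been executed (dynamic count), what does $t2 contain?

$t2=40
$t5=13
$t0=26
$t6=14
$t6=40^12=36
sw $t2, (48) → M[48]=40
$t6=13+13=26
sw $t6, (56) → M[56]=26
$t2=26-4=22
$t0=22+13=35
$t0=22+8=30
$t2=-(22)=-22
$t2=(-22)*11=-242
sw $t2, (56) → M[56]=-242
After step 14: $t2 = -242.

-242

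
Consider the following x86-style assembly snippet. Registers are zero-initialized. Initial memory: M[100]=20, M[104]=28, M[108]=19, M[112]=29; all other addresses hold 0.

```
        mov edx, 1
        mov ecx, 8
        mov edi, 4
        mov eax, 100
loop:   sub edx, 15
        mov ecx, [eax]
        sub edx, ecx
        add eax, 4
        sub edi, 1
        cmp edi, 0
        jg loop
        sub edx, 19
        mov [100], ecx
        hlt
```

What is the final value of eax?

after mov edx, 1: edx=1
after mov ecx, 8: ecx=8
after mov edi, 4: edi=4
after mov eax, 100: eax=100
after sub edx, 15: edx=1-15=-14
after mov ecx, [eax]: ecx=M[100]=20
after sub edx, ecx: edx=(-14)-20=-34
after add eax, 4: eax=100+4=104
after sub edi, 1: edi=4-1=3
cmp edi, 0  (cmp 3,0)
jg loop: taken
after sub edx, 15: edx=(-34)-15=-49
after mov ecx, [eax]: ecx=M[104]=28
after sub edx, ecx: edx=(-49)-28=-77
after add eax, 4: eax=104+4=108
after sub edi, 1: edi=3-1=2
cmp edi, 0  (cmp 2,0)
jg loop: taken
after sub edx, 15: edx=(-77)-15=-92
after mov ecx, [eax]: ecx=M[108]=19
after sub edx, ecx: edx=(-92)-19=-111
after add eax, 4: eax=108+4=112
after sub edi, 1: edi=2-1=1
cmp edi, 0  (cmp 1,0)
jg loop: taken
after sub edx, 15: edx=(-111)-15=-126
after mov ecx, [eax]: ecx=M[112]=29
after sub edx, ecx: edx=(-126)-29=-155
after add eax, 4: eax=112+4=116
after sub edi, 1: edi=1-1=0
cmp edi, 0  (cmp 0,0)
jg loop: not taken
after sub edx, 19: edx=(-155)-19=-174
mov [100], ecx → M[100]=29
halt.

116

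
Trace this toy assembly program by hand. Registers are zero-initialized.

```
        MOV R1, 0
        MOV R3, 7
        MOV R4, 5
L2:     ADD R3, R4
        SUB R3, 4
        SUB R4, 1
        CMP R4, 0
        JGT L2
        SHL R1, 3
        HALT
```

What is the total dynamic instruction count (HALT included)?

after MOV R1, 0: R1=0
after MOV R3, 7: R3=7
after MOV R4, 5: R4=5
after ADD R3, R4: R3=7+5=12
after SUB R3, 4: R3=12-4=8
after SUB R4, 1: R4=5-1=4
CMP R4, 0  (cmp 4,0)
JGT L2: taken
after ADD R3, R4: R3=8+4=12
after SUB R3, 4: R3=12-4=8
after SUB R4, 1: R4=4-1=3
CMP R4, 0  (cmp 3,0)
JGT L2: taken
after ADD R3, R4: R3=8+3=11
after SUB R3, 4: R3=11-4=7
after SUB R4, 1: R4=3-1=2
CMP R4, 0  (cmp 2,0)
JGT L2: taken
after ADD R3, R4: R3=7+2=9
after SUB R3, 4: R3=9-4=5
after SUB R4, 1: R4=2-1=1
CMP R4, 0  (cmp 1,0)
JGT L2: taken
after ADD R3, R4: R3=5+1=6
after SUB R3, 4: R3=6-4=2
after SUB R4, 1: R4=1-1=0
CMP R4, 0  (cmp 0,0)
JGT L2: not taken
after SHL R1, 3: R1=0<<3=0
halt.
Total executed instructions: 30.

30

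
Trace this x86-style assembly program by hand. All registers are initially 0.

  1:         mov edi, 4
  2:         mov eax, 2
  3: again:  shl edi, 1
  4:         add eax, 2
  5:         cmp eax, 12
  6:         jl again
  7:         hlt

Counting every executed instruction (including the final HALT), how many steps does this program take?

23

mov edi, 4 → edi=4
mov eax, 2 → eax=2
shl edi, 1 → edi=4<<1=8
add eax, 2 → eax=2+2=4
cmp eax, 12  (cmp 4,12)
jl again: taken
shl edi, 1 → edi=8<<1=16
add eax, 2 → eax=4+2=6
cmp eax, 12  (cmp 6,12)
jl again: taken
shl edi, 1 → edi=16<<1=32
add eax, 2 → eax=6+2=8
cmp eax, 12  (cmp 8,12)
jl again: taken
shl edi, 1 → edi=32<<1=64
add eax, 2 → eax=8+2=10
cmp eax, 12  (cmp 10,12)
jl again: taken
shl edi, 1 → edi=64<<1=128
add eax, 2 → eax=10+2=12
cmp eax, 12  (cmp 12,12)
jl again: not taken
halt.
Total executed instructions: 23.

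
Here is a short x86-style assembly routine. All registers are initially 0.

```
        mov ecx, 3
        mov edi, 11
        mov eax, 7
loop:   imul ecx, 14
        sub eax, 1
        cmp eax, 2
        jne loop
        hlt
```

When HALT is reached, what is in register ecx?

ecx=3
edi=11
eax=7
ecx=3*14=42
eax=7-1=6
cmp eax, 2  (cmp 6,2)
jne loop: taken
ecx=42*14=588
eax=6-1=5
cmp eax, 2  (cmp 5,2)
jne loop: taken
ecx=588*14=8232
eax=5-1=4
cmp eax, 2  (cmp 4,2)
jne loop: taken
ecx=8232*14=115248
eax=4-1=3
cmp eax, 2  (cmp 3,2)
jne loop: taken
ecx=115248*14=1613472
eax=3-1=2
cmp eax, 2  (cmp 2,2)
jne loop: not taken
halt.

1613472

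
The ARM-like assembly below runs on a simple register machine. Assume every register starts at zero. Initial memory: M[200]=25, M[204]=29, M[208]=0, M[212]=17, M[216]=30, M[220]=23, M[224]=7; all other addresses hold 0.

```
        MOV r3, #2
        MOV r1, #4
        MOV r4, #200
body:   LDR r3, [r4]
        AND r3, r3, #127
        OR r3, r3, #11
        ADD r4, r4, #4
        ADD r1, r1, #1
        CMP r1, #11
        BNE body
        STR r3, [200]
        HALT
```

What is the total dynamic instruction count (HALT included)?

after MOV r3, #2: r3=2
after MOV r1, #4: r1=4
after MOV r4, #200: r4=200
after LDR r3, [r4]: r3=M[200]=25
after AND r3, r3, #127: r3=25&127=25
after OR r3, r3, #11: r3=25|11=27
after ADD r4, r4, #4: r4=200+4=204
after ADD r1, r1, #1: r1=4+1=5
CMP r1, #11  (cmp 5,11)
BNE body: taken
after LDR r3, [r4]: r3=M[204]=29
after AND r3, r3, #127: r3=29&127=29
after OR r3, r3, #11: r3=29|11=31
after ADD r4, r4, #4: r4=204+4=208
after ADD r1, r1, #1: r1=5+1=6
CMP r1, #11  (cmp 6,11)
BNE body: taken
after LDR r3, [r4]: r3=M[208]=0
after AND r3, r3, #127: r3=0&127=0
after OR r3, r3, #11: r3=0|11=11
after ADD r4, r4, #4: r4=208+4=212
after ADD r1, r1, #1: r1=6+1=7
CMP r1, #11  (cmp 7,11)
BNE body: taken
after LDR r3, [r4]: r3=M[212]=17
after AND r3, r3, #127: r3=17&127=17
after OR r3, r3, #11: r3=17|11=27
after ADD r4, r4, #4: r4=212+4=216
after ADD r1, r1, #1: r1=7+1=8
CMP r1, #11  (cmp 8,11)
BNE body: taken
after LDR r3, [r4]: r3=M[216]=30
after AND r3, r3, #127: r3=30&127=30
after OR r3, r3, #11: r3=30|11=31
after ADD r4, r4, #4: r4=216+4=220
after ADD r1, r1, #1: r1=8+1=9
CMP r1, #11  (cmp 9,11)
BNE body: taken
after LDR r3, [r4]: r3=M[220]=23
after AND r3, r3, #127: r3=23&127=23
after OR r3, r3, #11: r3=23|11=31
after ADD r4, r4, #4: r4=220+4=224
after ADD r1, r1, #1: r1=9+1=10
CMP r1, #11  (cmp 10,11)
BNE body: taken
after LDR r3, [r4]: r3=M[224]=7
after AND r3, r3, #127: r3=7&127=7
after OR r3, r3, #11: r3=7|11=15
after ADD r4, r4, #4: r4=224+4=228
after ADD r1, r1, #1: r1=10+1=11
CMP r1, #11  (cmp 11,11)
BNE body: not taken
STR r3, [200] → M[200]=15
halt.
Total executed instructions: 54.

54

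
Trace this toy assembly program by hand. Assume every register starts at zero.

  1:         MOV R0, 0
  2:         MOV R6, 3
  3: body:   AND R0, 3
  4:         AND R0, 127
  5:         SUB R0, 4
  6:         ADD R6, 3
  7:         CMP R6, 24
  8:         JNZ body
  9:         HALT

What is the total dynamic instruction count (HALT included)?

45

after MOV R0, 0: R0=0
after MOV R6, 3: R6=3
after AND R0, 3: R0=0&3=0
after AND R0, 127: R0=0&127=0
after SUB R0, 4: R0=0-4=-4
after ADD R6, 3: R6=3+3=6
CMP R6, 24  (cmp 6,24)
JNZ body: taken
after AND R0, 3: R0=(-4)&3=0
after AND R0, 127: R0=0&127=0
after SUB R0, 4: R0=0-4=-4
after ADD R6, 3: R6=6+3=9
CMP R6, 24  (cmp 9,24)
JNZ body: taken
after AND R0, 3: R0=(-4)&3=0
after AND R0, 127: R0=0&127=0
after SUB R0, 4: R0=0-4=-4
after ADD R6, 3: R6=9+3=12
CMP R6, 24  (cmp 12,24)
JNZ body: taken
after AND R0, 3: R0=(-4)&3=0
after AND R0, 127: R0=0&127=0
after SUB R0, 4: R0=0-4=-4
after ADD R6, 3: R6=12+3=15
CMP R6, 24  (cmp 15,24)
JNZ body: taken
after AND R0, 3: R0=(-4)&3=0
after AND R0, 127: R0=0&127=0
after SUB R0, 4: R0=0-4=-4
after ADD R6, 3: R6=15+3=18
CMP R6, 24  (cmp 18,24)
JNZ body: taken
after AND R0, 3: R0=(-4)&3=0
after AND R0, 127: R0=0&127=0
after SUB R0, 4: R0=0-4=-4
after ADD R6, 3: R6=18+3=21
CMP R6, 24  (cmp 21,24)
JNZ body: taken
after AND R0, 3: R0=(-4)&3=0
after AND R0, 127: R0=0&127=0
after SUB R0, 4: R0=0-4=-4
after ADD R6, 3: R6=21+3=24
CMP R6, 24  (cmp 24,24)
JNZ body: not taken
halt.
Total executed instructions: 45.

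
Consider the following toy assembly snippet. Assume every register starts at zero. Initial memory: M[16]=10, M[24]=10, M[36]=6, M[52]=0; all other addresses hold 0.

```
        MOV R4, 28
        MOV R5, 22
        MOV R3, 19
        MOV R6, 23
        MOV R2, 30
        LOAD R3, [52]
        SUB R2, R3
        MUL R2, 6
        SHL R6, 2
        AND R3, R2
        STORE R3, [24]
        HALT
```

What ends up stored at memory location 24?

MOV R4, 28 → R4=28
MOV R5, 22 → R5=22
MOV R3, 19 → R3=19
MOV R6, 23 → R6=23
MOV R2, 30 → R2=30
LOAD R3, [52] → R3=M[52]=0
SUB R2, R3 → R2=30-0=30
MUL R2, 6 → R2=30*6=180
SHL R6, 2 → R6=23<<2=92
AND R3, R2 → R3=0&180=0
STORE R3, [24] → M[24]=0
halt.

0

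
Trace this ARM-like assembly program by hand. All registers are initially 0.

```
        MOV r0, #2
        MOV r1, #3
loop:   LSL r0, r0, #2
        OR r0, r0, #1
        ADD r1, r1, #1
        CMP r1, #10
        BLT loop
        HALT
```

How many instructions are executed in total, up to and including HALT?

38

after MOV r0, #2: r0=2
after MOV r1, #3: r1=3
after LSL r0, r0, #2: r0=2<<2=8
after OR r0, r0, #1: r0=8|1=9
after ADD r1, r1, #1: r1=3+1=4
CMP r1, #10  (cmp 4,10)
BLT loop: taken
after LSL r0, r0, #2: r0=9<<2=36
after OR r0, r0, #1: r0=36|1=37
after ADD r1, r1, #1: r1=4+1=5
CMP r1, #10  (cmp 5,10)
BLT loop: taken
after LSL r0, r0, #2: r0=37<<2=148
after OR r0, r0, #1: r0=148|1=149
after ADD r1, r1, #1: r1=5+1=6
CMP r1, #10  (cmp 6,10)
BLT loop: taken
after LSL r0, r0, #2: r0=149<<2=596
after OR r0, r0, #1: r0=596|1=597
after ADD r1, r1, #1: r1=6+1=7
CMP r1, #10  (cmp 7,10)
BLT loop: taken
after LSL r0, r0, #2: r0=597<<2=2388
after OR r0, r0, #1: r0=2388|1=2389
after ADD r1, r1, #1: r1=7+1=8
CMP r1, #10  (cmp 8,10)
BLT loop: taken
after LSL r0, r0, #2: r0=2389<<2=9556
after OR r0, r0, #1: r0=9556|1=9557
after ADD r1, r1, #1: r1=8+1=9
CMP r1, #10  (cmp 9,10)
BLT loop: taken
after LSL r0, r0, #2: r0=9557<<2=38228
after OR r0, r0, #1: r0=38228|1=38229
after ADD r1, r1, #1: r1=9+1=10
CMP r1, #10  (cmp 10,10)
BLT loop: not taken
halt.
Total executed instructions: 38.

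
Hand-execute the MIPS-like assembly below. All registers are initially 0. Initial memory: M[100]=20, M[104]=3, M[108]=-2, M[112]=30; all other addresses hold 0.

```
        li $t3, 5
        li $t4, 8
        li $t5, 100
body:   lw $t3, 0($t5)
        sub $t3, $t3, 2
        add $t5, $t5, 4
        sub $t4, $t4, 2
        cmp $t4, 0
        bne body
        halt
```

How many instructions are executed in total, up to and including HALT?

28

li $t3, 5 → $t3=5
li $t4, 8 → $t4=8
li $t5, 100 → $t5=100
lw $t3, 0($t5) → $t3=M[100]=20
sub $t3, $t3, 2 → $t3=20-2=18
add $t5, $t5, 4 → $t5=100+4=104
sub $t4, $t4, 2 → $t4=8-2=6
cmp $t4, 0  (cmp 6,0)
bne body: taken
lw $t3, 0($t5) → $t3=M[104]=3
sub $t3, $t3, 2 → $t3=3-2=1
add $t5, $t5, 4 → $t5=104+4=108
sub $t4, $t4, 2 → $t4=6-2=4
cmp $t4, 0  (cmp 4,0)
bne body: taken
lw $t3, 0($t5) → $t3=M[108]=-2
sub $t3, $t3, 2 → $t3=(-2)-2=-4
add $t5, $t5, 4 → $t5=108+4=112
sub $t4, $t4, 2 → $t4=4-2=2
cmp $t4, 0  (cmp 2,0)
bne body: taken
lw $t3, 0($t5) → $t3=M[112]=30
sub $t3, $t3, 2 → $t3=30-2=28
add $t5, $t5, 4 → $t5=112+4=116
sub $t4, $t4, 2 → $t4=2-2=0
cmp $t4, 0  (cmp 0,0)
bne body: not taken
halt.
Total executed instructions: 28.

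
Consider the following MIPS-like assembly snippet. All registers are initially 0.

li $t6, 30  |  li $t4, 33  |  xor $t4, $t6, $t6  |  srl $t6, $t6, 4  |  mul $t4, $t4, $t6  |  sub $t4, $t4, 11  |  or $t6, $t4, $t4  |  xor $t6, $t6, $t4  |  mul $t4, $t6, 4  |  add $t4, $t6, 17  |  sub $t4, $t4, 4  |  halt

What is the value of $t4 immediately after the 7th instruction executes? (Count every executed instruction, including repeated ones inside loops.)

-11

after li $t6, 30: $t6=30
after li $t4, 33: $t4=33
after xor $t4, $t6, $t6: $t4=30^30=0
after srl $t6, $t6, 4: $t6=30>>4=1
after mul $t4, $t4, $t6: $t4=0*1=0
after sub $t4, $t4, 11: $t4=0-11=-11
after or $t6, $t4, $t4: $t6=(-11)|(-11)=-11
After step 7: $t4 = -11.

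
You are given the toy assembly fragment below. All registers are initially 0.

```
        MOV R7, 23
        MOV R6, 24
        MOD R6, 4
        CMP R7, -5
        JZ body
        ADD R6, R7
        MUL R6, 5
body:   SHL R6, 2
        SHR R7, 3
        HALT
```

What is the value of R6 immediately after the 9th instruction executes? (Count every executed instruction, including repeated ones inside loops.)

MOV R7, 23 → R7=23
MOV R6, 24 → R6=24
MOD R6, 4 → R6=24%4=0
CMP R7, -5  (cmp 23,-5)
JZ body: not taken
ADD R6, R7 → R6=0+23=23
MUL R6, 5 → R6=23*5=115
SHL R6, 2 → R6=115<<2=460
SHR R7, 3 → R7=23>>3=2
After step 9: R6 = 460.

460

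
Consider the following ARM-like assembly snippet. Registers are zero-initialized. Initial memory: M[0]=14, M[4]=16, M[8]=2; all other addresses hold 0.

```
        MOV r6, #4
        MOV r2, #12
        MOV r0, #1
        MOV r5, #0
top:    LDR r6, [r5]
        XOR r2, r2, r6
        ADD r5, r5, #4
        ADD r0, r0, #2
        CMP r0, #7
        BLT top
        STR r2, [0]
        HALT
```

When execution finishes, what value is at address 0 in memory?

16

MOV r6, #4 → r6=4
MOV r2, #12 → r2=12
MOV r0, #1 → r0=1
MOV r5, #0 → r5=0
LDR r6, [r5] → r6=M[0]=14
XOR r2, r2, r6 → r2=12^14=2
ADD r5, r5, #4 → r5=0+4=4
ADD r0, r0, #2 → r0=1+2=3
CMP r0, #7  (cmp 3,7)
BLT top: taken
LDR r6, [r5] → r6=M[4]=16
XOR r2, r2, r6 → r2=2^16=18
ADD r5, r5, #4 → r5=4+4=8
ADD r0, r0, #2 → r0=3+2=5
CMP r0, #7  (cmp 5,7)
BLT top: taken
LDR r6, [r5] → r6=M[8]=2
XOR r2, r2, r6 → r2=18^2=16
ADD r5, r5, #4 → r5=8+4=12
ADD r0, r0, #2 → r0=5+2=7
CMP r0, #7  (cmp 7,7)
BLT top: not taken
STR r2, [0] → M[0]=16
halt.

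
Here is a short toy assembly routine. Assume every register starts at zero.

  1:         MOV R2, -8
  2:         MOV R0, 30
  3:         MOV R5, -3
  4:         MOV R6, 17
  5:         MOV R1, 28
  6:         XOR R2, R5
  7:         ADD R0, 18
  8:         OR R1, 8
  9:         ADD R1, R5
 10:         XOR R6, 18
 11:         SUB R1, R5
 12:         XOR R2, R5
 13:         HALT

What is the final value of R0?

48

R2=-8
R0=30
R5=-3
R6=17
R1=28
R2=(-8)^(-3)=5
R0=30+18=48
R1=28|8=28
R1=28+(-3)=25
R6=17^18=3
R1=25-(-3)=28
R2=5^(-3)=-8
halt.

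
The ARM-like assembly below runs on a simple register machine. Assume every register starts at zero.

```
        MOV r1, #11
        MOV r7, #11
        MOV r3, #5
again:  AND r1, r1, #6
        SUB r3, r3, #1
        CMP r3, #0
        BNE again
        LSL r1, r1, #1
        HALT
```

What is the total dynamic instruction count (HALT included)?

r1=11
r7=11
r3=5
r1=11&6=2
r3=5-1=4
CMP r3, #0  (cmp 4,0)
BNE again: taken
r1=2&6=2
r3=4-1=3
CMP r3, #0  (cmp 3,0)
BNE again: taken
r1=2&6=2
r3=3-1=2
CMP r3, #0  (cmp 2,0)
BNE again: taken
r1=2&6=2
r3=2-1=1
CMP r3, #0  (cmp 1,0)
BNE again: taken
r1=2&6=2
r3=1-1=0
CMP r3, #0  (cmp 0,0)
BNE again: not taken
r1=2<<1=4
halt.
Total executed instructions: 25.

25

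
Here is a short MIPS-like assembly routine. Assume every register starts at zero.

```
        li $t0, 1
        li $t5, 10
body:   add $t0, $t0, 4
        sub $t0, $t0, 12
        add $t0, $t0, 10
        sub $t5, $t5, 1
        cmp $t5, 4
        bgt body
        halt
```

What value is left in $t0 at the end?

13

$t0=1
$t5=10
$t0=1+4=5
$t0=5-12=-7
$t0=(-7)+10=3
$t5=10-1=9
cmp $t5, 4  (cmp 9,4)
bgt body: taken
$t0=3+4=7
$t0=7-12=-5
$t0=(-5)+10=5
$t5=9-1=8
cmp $t5, 4  (cmp 8,4)
bgt body: taken
$t0=5+4=9
$t0=9-12=-3
$t0=(-3)+10=7
$t5=8-1=7
cmp $t5, 4  (cmp 7,4)
bgt body: taken
$t0=7+4=11
$t0=11-12=-1
$t0=(-1)+10=9
$t5=7-1=6
cmp $t5, 4  (cmp 6,4)
bgt body: taken
$t0=9+4=13
$t0=13-12=1
$t0=1+10=11
$t5=6-1=5
cmp $t5, 4  (cmp 5,4)
bgt body: taken
$t0=11+4=15
$t0=15-12=3
$t0=3+10=13
$t5=5-1=4
cmp $t5, 4  (cmp 4,4)
bgt body: not taken
halt.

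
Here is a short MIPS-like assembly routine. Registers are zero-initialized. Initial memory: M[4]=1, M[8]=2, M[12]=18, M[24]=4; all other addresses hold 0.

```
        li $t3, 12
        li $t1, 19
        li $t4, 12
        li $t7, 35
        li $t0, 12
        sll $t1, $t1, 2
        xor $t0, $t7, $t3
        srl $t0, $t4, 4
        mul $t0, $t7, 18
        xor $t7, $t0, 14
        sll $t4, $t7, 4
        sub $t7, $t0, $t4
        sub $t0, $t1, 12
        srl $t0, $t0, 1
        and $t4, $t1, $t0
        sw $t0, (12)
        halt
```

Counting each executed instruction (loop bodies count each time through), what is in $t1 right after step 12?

76

$t3=12
$t1=19
$t4=12
$t7=35
$t0=12
$t1=19<<2=76
$t0=35^12=47
$t0=12>>4=0
$t0=35*18=630
$t7=630^14=632
$t4=632<<4=10112
$t7=630-10112=-9482
After step 12: $t1 = 76.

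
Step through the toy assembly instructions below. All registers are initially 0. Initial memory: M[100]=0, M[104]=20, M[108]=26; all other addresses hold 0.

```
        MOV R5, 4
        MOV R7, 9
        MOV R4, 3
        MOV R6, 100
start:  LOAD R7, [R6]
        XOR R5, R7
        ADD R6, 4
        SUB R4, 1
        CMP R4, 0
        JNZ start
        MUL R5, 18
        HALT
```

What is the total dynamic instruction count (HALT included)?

24

MOV R5, 4 → R5=4
MOV R7, 9 → R7=9
MOV R4, 3 → R4=3
MOV R6, 100 → R6=100
LOAD R7, [R6] → R7=M[100]=0
XOR R5, R7 → R5=4^0=4
ADD R6, 4 → R6=100+4=104
SUB R4, 1 → R4=3-1=2
CMP R4, 0  (cmp 2,0)
JNZ start: taken
LOAD R7, [R6] → R7=M[104]=20
XOR R5, R7 → R5=4^20=16
ADD R6, 4 → R6=104+4=108
SUB R4, 1 → R4=2-1=1
CMP R4, 0  (cmp 1,0)
JNZ start: taken
LOAD R7, [R6] → R7=M[108]=26
XOR R5, R7 → R5=16^26=10
ADD R6, 4 → R6=108+4=112
SUB R4, 1 → R4=1-1=0
CMP R4, 0  (cmp 0,0)
JNZ start: not taken
MUL R5, 18 → R5=10*18=180
halt.
Total executed instructions: 24.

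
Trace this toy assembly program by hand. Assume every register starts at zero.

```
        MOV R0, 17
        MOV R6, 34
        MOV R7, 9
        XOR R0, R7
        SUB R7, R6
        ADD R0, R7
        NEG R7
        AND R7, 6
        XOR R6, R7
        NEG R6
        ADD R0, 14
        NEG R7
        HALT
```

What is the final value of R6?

after MOV R0, 17: R0=17
after MOV R6, 34: R6=34
after MOV R7, 9: R7=9
after XOR R0, R7: R0=17^9=24
after SUB R7, R6: R7=9-34=-25
after ADD R0, R7: R0=24+(-25)=-1
after NEG R7: R7=-(-25)=25
after AND R7, 6: R7=25&6=0
after XOR R6, R7: R6=34^0=34
after NEG R6: R6=-(34)=-34
after ADD R0, 14: R0=(-1)+14=13
after NEG R7: R7=-(0)=0
halt.

-34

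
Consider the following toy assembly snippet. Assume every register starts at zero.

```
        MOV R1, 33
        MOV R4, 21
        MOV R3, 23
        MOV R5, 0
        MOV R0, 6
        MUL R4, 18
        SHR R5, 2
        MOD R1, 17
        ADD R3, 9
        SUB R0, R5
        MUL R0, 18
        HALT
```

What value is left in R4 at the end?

378

MOV R1, 33 → R1=33
MOV R4, 21 → R4=21
MOV R3, 23 → R3=23
MOV R5, 0 → R5=0
MOV R0, 6 → R0=6
MUL R4, 18 → R4=21*18=378
SHR R5, 2 → R5=0>>2=0
MOD R1, 17 → R1=33%17=16
ADD R3, 9 → R3=23+9=32
SUB R0, R5 → R0=6-0=6
MUL R0, 18 → R0=6*18=108
halt.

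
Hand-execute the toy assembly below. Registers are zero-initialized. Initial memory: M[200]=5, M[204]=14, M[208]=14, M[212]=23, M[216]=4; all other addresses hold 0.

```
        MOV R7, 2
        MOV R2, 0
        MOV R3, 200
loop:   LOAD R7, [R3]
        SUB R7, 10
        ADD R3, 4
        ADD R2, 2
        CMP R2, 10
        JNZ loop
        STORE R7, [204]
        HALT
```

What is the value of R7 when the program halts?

after MOV R7, 2: R7=2
after MOV R2, 0: R2=0
after MOV R3, 200: R3=200
after LOAD R7, [R3]: R7=M[200]=5
after SUB R7, 10: R7=5-10=-5
after ADD R3, 4: R3=200+4=204
after ADD R2, 2: R2=0+2=2
CMP R2, 10  (cmp 2,10)
JNZ loop: taken
after LOAD R7, [R3]: R7=M[204]=14
after SUB R7, 10: R7=14-10=4
after ADD R3, 4: R3=204+4=208
after ADD R2, 2: R2=2+2=4
CMP R2, 10  (cmp 4,10)
JNZ loop: taken
after LOAD R7, [R3]: R7=M[208]=14
after SUB R7, 10: R7=14-10=4
after ADD R3, 4: R3=208+4=212
after ADD R2, 2: R2=4+2=6
CMP R2, 10  (cmp 6,10)
JNZ loop: taken
after LOAD R7, [R3]: R7=M[212]=23
after SUB R7, 10: R7=23-10=13
after ADD R3, 4: R3=212+4=216
after ADD R2, 2: R2=6+2=8
CMP R2, 10  (cmp 8,10)
JNZ loop: taken
after LOAD R7, [R3]: R7=M[216]=4
after SUB R7, 10: R7=4-10=-6
after ADD R3, 4: R3=216+4=220
after ADD R2, 2: R2=8+2=10
CMP R2, 10  (cmp 10,10)
JNZ loop: not taken
STORE R7, [204] → M[204]=-6
halt.

-6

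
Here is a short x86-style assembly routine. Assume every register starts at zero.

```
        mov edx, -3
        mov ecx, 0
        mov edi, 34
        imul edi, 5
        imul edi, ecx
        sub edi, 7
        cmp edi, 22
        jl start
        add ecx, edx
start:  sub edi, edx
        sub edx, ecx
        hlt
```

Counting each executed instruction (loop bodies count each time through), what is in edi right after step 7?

-7

after mov edx, -3: edx=-3
after mov ecx, 0: ecx=0
after mov edi, 34: edi=34
after imul edi, 5: edi=34*5=170
after imul edi, ecx: edi=170*0=0
after sub edi, 7: edi=0-7=-7
cmp edi, 22  (cmp -7,22)
After step 7: edi = -7.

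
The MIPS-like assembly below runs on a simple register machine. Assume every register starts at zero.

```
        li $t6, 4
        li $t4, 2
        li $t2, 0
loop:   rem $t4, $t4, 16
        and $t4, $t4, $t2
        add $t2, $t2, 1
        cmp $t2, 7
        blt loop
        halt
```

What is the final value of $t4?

$t6=4
$t4=2
$t2=0
$t4=2%16=2
$t4=2&0=0
$t2=0+1=1
cmp $t2, 7  (cmp 1,7)
blt loop: taken
$t4=0%16=0
$t4=0&1=0
$t2=1+1=2
cmp $t2, 7  (cmp 2,7)
blt loop: taken
$t4=0%16=0
$t4=0&2=0
$t2=2+1=3
cmp $t2, 7  (cmp 3,7)
blt loop: taken
$t4=0%16=0
$t4=0&3=0
$t2=3+1=4
cmp $t2, 7  (cmp 4,7)
blt loop: taken
$t4=0%16=0
$t4=0&4=0
$t2=4+1=5
cmp $t2, 7  (cmp 5,7)
blt loop: taken
$t4=0%16=0
$t4=0&5=0
$t2=5+1=6
cmp $t2, 7  (cmp 6,7)
blt loop: taken
$t4=0%16=0
$t4=0&6=0
$t2=6+1=7
cmp $t2, 7  (cmp 7,7)
blt loop: not taken
halt.

0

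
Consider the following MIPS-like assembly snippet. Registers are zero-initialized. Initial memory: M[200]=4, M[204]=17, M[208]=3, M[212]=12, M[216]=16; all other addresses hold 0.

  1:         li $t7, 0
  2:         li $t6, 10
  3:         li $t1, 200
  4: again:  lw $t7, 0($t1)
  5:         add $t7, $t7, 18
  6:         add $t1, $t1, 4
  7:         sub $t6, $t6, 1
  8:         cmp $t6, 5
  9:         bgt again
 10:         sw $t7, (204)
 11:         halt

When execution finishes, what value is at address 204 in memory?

after li $t7, 0: $t7=0
after li $t6, 10: $t6=10
after li $t1, 200: $t1=200
after lw $t7, 0($t1): $t7=M[200]=4
after add $t7, $t7, 18: $t7=4+18=22
after add $t1, $t1, 4: $t1=200+4=204
after sub $t6, $t6, 1: $t6=10-1=9
cmp $t6, 5  (cmp 9,5)
bgt again: taken
after lw $t7, 0($t1): $t7=M[204]=17
after add $t7, $t7, 18: $t7=17+18=35
after add $t1, $t1, 4: $t1=204+4=208
after sub $t6, $t6, 1: $t6=9-1=8
cmp $t6, 5  (cmp 8,5)
bgt again: taken
after lw $t7, 0($t1): $t7=M[208]=3
after add $t7, $t7, 18: $t7=3+18=21
after add $t1, $t1, 4: $t1=208+4=212
after sub $t6, $t6, 1: $t6=8-1=7
cmp $t6, 5  (cmp 7,5)
bgt again: taken
after lw $t7, 0($t1): $t7=M[212]=12
after add $t7, $t7, 18: $t7=12+18=30
after add $t1, $t1, 4: $t1=212+4=216
after sub $t6, $t6, 1: $t6=7-1=6
cmp $t6, 5  (cmp 6,5)
bgt again: taken
after lw $t7, 0($t1): $t7=M[216]=16
after add $t7, $t7, 18: $t7=16+18=34
after add $t1, $t1, 4: $t1=216+4=220
after sub $t6, $t6, 1: $t6=6-1=5
cmp $t6, 5  (cmp 5,5)
bgt again: not taken
sw $t7, (204) → M[204]=34
halt.

34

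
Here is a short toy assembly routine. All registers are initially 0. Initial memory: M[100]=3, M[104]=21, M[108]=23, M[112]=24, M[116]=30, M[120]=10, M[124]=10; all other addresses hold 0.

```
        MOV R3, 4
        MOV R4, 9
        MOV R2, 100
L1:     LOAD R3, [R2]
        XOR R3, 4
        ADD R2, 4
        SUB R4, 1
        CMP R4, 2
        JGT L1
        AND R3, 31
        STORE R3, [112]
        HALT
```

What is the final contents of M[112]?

14

MOV R3, 4 → R3=4
MOV R4, 9 → R4=9
MOV R2, 100 → R2=100
LOAD R3, [R2] → R3=M[100]=3
XOR R3, 4 → R3=3^4=7
ADD R2, 4 → R2=100+4=104
SUB R4, 1 → R4=9-1=8
CMP R4, 2  (cmp 8,2)
JGT L1: taken
LOAD R3, [R2] → R3=M[104]=21
XOR R3, 4 → R3=21^4=17
ADD R2, 4 → R2=104+4=108
SUB R4, 1 → R4=8-1=7
CMP R4, 2  (cmp 7,2)
JGT L1: taken
LOAD R3, [R2] → R3=M[108]=23
XOR R3, 4 → R3=23^4=19
ADD R2, 4 → R2=108+4=112
SUB R4, 1 → R4=7-1=6
CMP R4, 2  (cmp 6,2)
JGT L1: taken
LOAD R3, [R2] → R3=M[112]=24
XOR R3, 4 → R3=24^4=28
ADD R2, 4 → R2=112+4=116
SUB R4, 1 → R4=6-1=5
CMP R4, 2  (cmp 5,2)
JGT L1: taken
LOAD R3, [R2] → R3=M[116]=30
XOR R3, 4 → R3=30^4=26
ADD R2, 4 → R2=116+4=120
SUB R4, 1 → R4=5-1=4
CMP R4, 2  (cmp 4,2)
JGT L1: taken
LOAD R3, [R2] → R3=M[120]=10
XOR R3, 4 → R3=10^4=14
ADD R2, 4 → R2=120+4=124
SUB R4, 1 → R4=4-1=3
CMP R4, 2  (cmp 3,2)
JGT L1: taken
LOAD R3, [R2] → R3=M[124]=10
XOR R3, 4 → R3=10^4=14
ADD R2, 4 → R2=124+4=128
SUB R4, 1 → R4=3-1=2
CMP R4, 2  (cmp 2,2)
JGT L1: not taken
AND R3, 31 → R3=14&31=14
STORE R3, [112] → M[112]=14
halt.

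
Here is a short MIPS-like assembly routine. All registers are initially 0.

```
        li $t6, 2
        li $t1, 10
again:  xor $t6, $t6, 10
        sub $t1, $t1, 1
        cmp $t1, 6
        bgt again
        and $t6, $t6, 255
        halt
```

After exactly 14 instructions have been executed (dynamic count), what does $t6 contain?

li $t6, 2 → $t6=2
li $t1, 10 → $t1=10
xor $t6, $t6, 10 → $t6=2^10=8
sub $t1, $t1, 1 → $t1=10-1=9
cmp $t1, 6  (cmp 9,6)
bgt again: taken
xor $t6, $t6, 10 → $t6=8^10=2
sub $t1, $t1, 1 → $t1=9-1=8
cmp $t1, 6  (cmp 8,6)
bgt again: taken
xor $t6, $t6, 10 → $t6=2^10=8
sub $t1, $t1, 1 → $t1=8-1=7
cmp $t1, 6  (cmp 7,6)
bgt again: taken
After step 14: $t6 = 8.

8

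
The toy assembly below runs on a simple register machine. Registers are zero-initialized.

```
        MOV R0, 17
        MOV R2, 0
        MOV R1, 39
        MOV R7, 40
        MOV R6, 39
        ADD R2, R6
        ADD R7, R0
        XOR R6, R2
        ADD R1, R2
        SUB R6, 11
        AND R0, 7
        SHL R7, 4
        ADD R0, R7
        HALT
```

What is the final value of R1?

78

R0=17
R2=0
R1=39
R7=40
R6=39
R2=0+39=39
R7=40+17=57
R6=39^39=0
R1=39+39=78
R6=0-11=-11
R0=17&7=1
R7=57<<4=912
R0=1+912=913
halt.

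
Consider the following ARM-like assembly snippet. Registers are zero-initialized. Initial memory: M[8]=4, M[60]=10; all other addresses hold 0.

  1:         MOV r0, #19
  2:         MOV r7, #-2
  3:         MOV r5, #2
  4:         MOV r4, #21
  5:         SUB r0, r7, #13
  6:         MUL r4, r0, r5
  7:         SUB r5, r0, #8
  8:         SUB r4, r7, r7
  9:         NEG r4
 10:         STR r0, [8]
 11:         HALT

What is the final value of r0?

-15

MOV r0, #19 → r0=19
MOV r7, #-2 → r7=-2
MOV r5, #2 → r5=2
MOV r4, #21 → r4=21
SUB r0, r7, #13 → r0=(-2)-13=-15
MUL r4, r0, r5 → r4=(-15)*2=-30
SUB r5, r0, #8 → r5=(-15)-8=-23
SUB r4, r7, r7 → r4=(-2)-(-2)=0
NEG r4 → r4=-(0)=0
STR r0, [8] → M[8]=-15
halt.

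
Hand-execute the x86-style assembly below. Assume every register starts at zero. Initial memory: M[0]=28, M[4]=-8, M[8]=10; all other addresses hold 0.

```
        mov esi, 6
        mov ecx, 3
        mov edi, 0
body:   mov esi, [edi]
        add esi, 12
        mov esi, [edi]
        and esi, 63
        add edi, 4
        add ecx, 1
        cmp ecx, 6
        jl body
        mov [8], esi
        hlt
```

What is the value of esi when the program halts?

esi=6
ecx=3
edi=0
esi=M[0]=28
esi=28+12=40
esi=M[0]=28
esi=28&63=28
edi=0+4=4
ecx=3+1=4
cmp ecx, 6  (cmp 4,6)
jl body: taken
esi=M[4]=-8
esi=(-8)+12=4
esi=M[4]=-8
esi=(-8)&63=56
edi=4+4=8
ecx=4+1=5
cmp ecx, 6  (cmp 5,6)
jl body: taken
esi=M[8]=10
esi=10+12=22
esi=M[8]=10
esi=10&63=10
edi=8+4=12
ecx=5+1=6
cmp ecx, 6  (cmp 6,6)
jl body: not taken
mov [8], esi → M[8]=10
halt.

10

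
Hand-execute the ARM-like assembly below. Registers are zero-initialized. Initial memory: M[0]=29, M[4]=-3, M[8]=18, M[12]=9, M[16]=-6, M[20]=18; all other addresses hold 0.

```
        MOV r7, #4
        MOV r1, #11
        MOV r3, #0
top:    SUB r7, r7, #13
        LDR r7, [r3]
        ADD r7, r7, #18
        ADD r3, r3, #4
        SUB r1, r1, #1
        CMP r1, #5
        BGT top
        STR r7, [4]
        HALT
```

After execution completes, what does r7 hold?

MOV r7, #4 → r7=4
MOV r1, #11 → r1=11
MOV r3, #0 → r3=0
SUB r7, r7, #13 → r7=4-13=-9
LDR r7, [r3] → r7=M[0]=29
ADD r7, r7, #18 → r7=29+18=47
ADD r3, r3, #4 → r3=0+4=4
SUB r1, r1, #1 → r1=11-1=10
CMP r1, #5  (cmp 10,5)
BGT top: taken
SUB r7, r7, #13 → r7=47-13=34
LDR r7, [r3] → r7=M[4]=-3
ADD r7, r7, #18 → r7=(-3)+18=15
ADD r3, r3, #4 → r3=4+4=8
SUB r1, r1, #1 → r1=10-1=9
CMP r1, #5  (cmp 9,5)
BGT top: taken
SUB r7, r7, #13 → r7=15-13=2
LDR r7, [r3] → r7=M[8]=18
ADD r7, r7, #18 → r7=18+18=36
ADD r3, r3, #4 → r3=8+4=12
SUB r1, r1, #1 → r1=9-1=8
CMP r1, #5  (cmp 8,5)
BGT top: taken
SUB r7, r7, #13 → r7=36-13=23
LDR r7, [r3] → r7=M[12]=9
ADD r7, r7, #18 → r7=9+18=27
ADD r3, r3, #4 → r3=12+4=16
SUB r1, r1, #1 → r1=8-1=7
CMP r1, #5  (cmp 7,5)
BGT top: taken
SUB r7, r7, #13 → r7=27-13=14
LDR r7, [r3] → r7=M[16]=-6
ADD r7, r7, #18 → r7=(-6)+18=12
ADD r3, r3, #4 → r3=16+4=20
SUB r1, r1, #1 → r1=7-1=6
CMP r1, #5  (cmp 6,5)
BGT top: taken
SUB r7, r7, #13 → r7=12-13=-1
LDR r7, [r3] → r7=M[20]=18
ADD r7, r7, #18 → r7=18+18=36
ADD r3, r3, #4 → r3=20+4=24
SUB r1, r1, #1 → r1=6-1=5
CMP r1, #5  (cmp 5,5)
BGT top: not taken
STR r7, [4] → M[4]=36
halt.

36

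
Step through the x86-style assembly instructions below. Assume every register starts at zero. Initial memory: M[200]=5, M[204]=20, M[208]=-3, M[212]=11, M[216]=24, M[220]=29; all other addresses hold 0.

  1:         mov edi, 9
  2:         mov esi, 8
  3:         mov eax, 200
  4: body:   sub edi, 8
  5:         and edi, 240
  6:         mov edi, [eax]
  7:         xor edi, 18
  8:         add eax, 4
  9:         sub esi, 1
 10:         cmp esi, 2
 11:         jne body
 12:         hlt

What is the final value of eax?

mov edi, 9 → edi=9
mov esi, 8 → esi=8
mov eax, 200 → eax=200
sub edi, 8 → edi=9-8=1
and edi, 240 → edi=1&240=0
mov edi, [eax] → edi=M[200]=5
xor edi, 18 → edi=5^18=23
add eax, 4 → eax=200+4=204
sub esi, 1 → esi=8-1=7
cmp esi, 2  (cmp 7,2)
jne body: taken
sub edi, 8 → edi=23-8=15
and edi, 240 → edi=15&240=0
mov edi, [eax] → edi=M[204]=20
xor edi, 18 → edi=20^18=6
add eax, 4 → eax=204+4=208
sub esi, 1 → esi=7-1=6
cmp esi, 2  (cmp 6,2)
jne body: taken
sub edi, 8 → edi=6-8=-2
and edi, 240 → edi=(-2)&240=240
mov edi, [eax] → edi=M[208]=-3
xor edi, 18 → edi=(-3)^18=-17
add eax, 4 → eax=208+4=212
sub esi, 1 → esi=6-1=5
cmp esi, 2  (cmp 5,2)
jne body: taken
sub edi, 8 → edi=(-17)-8=-25
and edi, 240 → edi=(-25)&240=224
mov edi, [eax] → edi=M[212]=11
xor edi, 18 → edi=11^18=25
add eax, 4 → eax=212+4=216
sub esi, 1 → esi=5-1=4
cmp esi, 2  (cmp 4,2)
jne body: taken
sub edi, 8 → edi=25-8=17
and edi, 240 → edi=17&240=16
mov edi, [eax] → edi=M[216]=24
xor edi, 18 → edi=24^18=10
add eax, 4 → eax=216+4=220
sub esi, 1 → esi=4-1=3
cmp esi, 2  (cmp 3,2)
jne body: taken
sub edi, 8 → edi=10-8=2
and edi, 240 → edi=2&240=0
mov edi, [eax] → edi=M[220]=29
xor edi, 18 → edi=29^18=15
add eax, 4 → eax=220+4=224
sub esi, 1 → esi=3-1=2
cmp esi, 2  (cmp 2,2)
jne body: not taken
halt.

224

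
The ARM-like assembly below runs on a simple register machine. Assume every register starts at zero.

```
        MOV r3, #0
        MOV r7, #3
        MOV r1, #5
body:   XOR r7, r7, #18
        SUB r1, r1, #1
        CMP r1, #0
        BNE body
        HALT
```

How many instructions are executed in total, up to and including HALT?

MOV r3, #0 → r3=0
MOV r7, #3 → r7=3
MOV r1, #5 → r1=5
XOR r7, r7, #18 → r7=3^18=17
SUB r1, r1, #1 → r1=5-1=4
CMP r1, #0  (cmp 4,0)
BNE body: taken
XOR r7, r7, #18 → r7=17^18=3
SUB r1, r1, #1 → r1=4-1=3
CMP r1, #0  (cmp 3,0)
BNE body: taken
XOR r7, r7, #18 → r7=3^18=17
SUB r1, r1, #1 → r1=3-1=2
CMP r1, #0  (cmp 2,0)
BNE body: taken
XOR r7, r7, #18 → r7=17^18=3
SUB r1, r1, #1 → r1=2-1=1
CMP r1, #0  (cmp 1,0)
BNE body: taken
XOR r7, r7, #18 → r7=3^18=17
SUB r1, r1, #1 → r1=1-1=0
CMP r1, #0  (cmp 0,0)
BNE body: not taken
halt.
Total executed instructions: 24.

24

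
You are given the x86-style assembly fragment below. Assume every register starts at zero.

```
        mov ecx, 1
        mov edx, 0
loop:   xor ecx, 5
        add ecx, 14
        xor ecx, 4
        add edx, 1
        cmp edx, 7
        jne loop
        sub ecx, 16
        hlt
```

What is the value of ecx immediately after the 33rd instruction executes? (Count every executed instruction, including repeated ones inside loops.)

mov ecx, 1 → ecx=1
mov edx, 0 → edx=0
xor ecx, 5 → ecx=1^5=4
add ecx, 14 → ecx=4+14=18
xor ecx, 4 → ecx=18^4=22
add edx, 1 → edx=0+1=1
cmp edx, 7  (cmp 1,7)
jne loop: taken
xor ecx, 5 → ecx=22^5=19
add ecx, 14 → ecx=19+14=33
xor ecx, 4 → ecx=33^4=37
add edx, 1 → edx=1+1=2
cmp edx, 7  (cmp 2,7)
jne loop: taken
xor ecx, 5 → ecx=37^5=32
add ecx, 14 → ecx=32+14=46
xor ecx, 4 → ecx=46^4=42
add edx, 1 → edx=2+1=3
cmp edx, 7  (cmp 3,7)
jne loop: taken
xor ecx, 5 → ecx=42^5=47
add ecx, 14 → ecx=47+14=61
xor ecx, 4 → ecx=61^4=57
add edx, 1 → edx=3+1=4
cmp edx, 7  (cmp 4,7)
jne loop: taken
xor ecx, 5 → ecx=57^5=60
add ecx, 14 → ecx=60+14=74
xor ecx, 4 → ecx=74^4=78
add edx, 1 → edx=4+1=5
cmp edx, 7  (cmp 5,7)
jne loop: taken
xor ecx, 5 → ecx=78^5=75
After step 33: ecx = 75.

75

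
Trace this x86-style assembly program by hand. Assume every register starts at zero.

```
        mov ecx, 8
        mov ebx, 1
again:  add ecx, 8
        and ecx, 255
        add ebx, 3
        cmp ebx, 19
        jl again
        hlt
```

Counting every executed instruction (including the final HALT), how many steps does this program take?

33

after mov ecx, 8: ecx=8
after mov ebx, 1: ebx=1
after add ecx, 8: ecx=8+8=16
after and ecx, 255: ecx=16&255=16
after add ebx, 3: ebx=1+3=4
cmp ebx, 19  (cmp 4,19)
jl again: taken
after add ecx, 8: ecx=16+8=24
after and ecx, 255: ecx=24&255=24
after add ebx, 3: ebx=4+3=7
cmp ebx, 19  (cmp 7,19)
jl again: taken
after add ecx, 8: ecx=24+8=32
after and ecx, 255: ecx=32&255=32
after add ebx, 3: ebx=7+3=10
cmp ebx, 19  (cmp 10,19)
jl again: taken
after add ecx, 8: ecx=32+8=40
after and ecx, 255: ecx=40&255=40
after add ebx, 3: ebx=10+3=13
cmp ebx, 19  (cmp 13,19)
jl again: taken
after add ecx, 8: ecx=40+8=48
after and ecx, 255: ecx=48&255=48
after add ebx, 3: ebx=13+3=16
cmp ebx, 19  (cmp 16,19)
jl again: taken
after add ecx, 8: ecx=48+8=56
after and ecx, 255: ecx=56&255=56
after add ebx, 3: ebx=16+3=19
cmp ebx, 19  (cmp 19,19)
jl again: not taken
halt.
Total executed instructions: 33.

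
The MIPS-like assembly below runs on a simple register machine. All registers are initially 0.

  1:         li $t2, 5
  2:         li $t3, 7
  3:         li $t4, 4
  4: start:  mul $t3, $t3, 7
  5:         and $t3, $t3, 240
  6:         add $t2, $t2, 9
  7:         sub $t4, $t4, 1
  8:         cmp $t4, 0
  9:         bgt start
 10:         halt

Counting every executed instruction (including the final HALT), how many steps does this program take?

after li $t2, 5: $t2=5
after li $t3, 7: $t3=7
after li $t4, 4: $t4=4
after mul $t3, $t3, 7: $t3=7*7=49
after and $t3, $t3, 240: $t3=49&240=48
after add $t2, $t2, 9: $t2=5+9=14
after sub $t4, $t4, 1: $t4=4-1=3
cmp $t4, 0  (cmp 3,0)
bgt start: taken
after mul $t3, $t3, 7: $t3=48*7=336
after and $t3, $t3, 240: $t3=336&240=80
after add $t2, $t2, 9: $t2=14+9=23
after sub $t4, $t4, 1: $t4=3-1=2
cmp $t4, 0  (cmp 2,0)
bgt start: taken
after mul $t3, $t3, 7: $t3=80*7=560
after and $t3, $t3, 240: $t3=560&240=48
after add $t2, $t2, 9: $t2=23+9=32
after sub $t4, $t4, 1: $t4=2-1=1
cmp $t4, 0  (cmp 1,0)
bgt start: taken
after mul $t3, $t3, 7: $t3=48*7=336
after and $t3, $t3, 240: $t3=336&240=80
after add $t2, $t2, 9: $t2=32+9=41
after sub $t4, $t4, 1: $t4=1-1=0
cmp $t4, 0  (cmp 0,0)
bgt start: not taken
halt.
Total executed instructions: 28.

28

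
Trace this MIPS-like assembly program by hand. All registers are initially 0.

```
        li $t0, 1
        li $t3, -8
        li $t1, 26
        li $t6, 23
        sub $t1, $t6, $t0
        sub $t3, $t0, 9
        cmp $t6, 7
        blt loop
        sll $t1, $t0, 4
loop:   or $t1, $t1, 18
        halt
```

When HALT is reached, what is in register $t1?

18

li $t0, 1 → $t0=1
li $t3, -8 → $t3=-8
li $t1, 26 → $t1=26
li $t6, 23 → $t6=23
sub $t1, $t6, $t0 → $t1=23-1=22
sub $t3, $t0, 9 → $t3=1-9=-8
cmp $t6, 7  (cmp 23,7)
blt loop: not taken
sll $t1, $t0, 4 → $t1=1<<4=16
or $t1, $t1, 18 → $t1=16|18=18
halt.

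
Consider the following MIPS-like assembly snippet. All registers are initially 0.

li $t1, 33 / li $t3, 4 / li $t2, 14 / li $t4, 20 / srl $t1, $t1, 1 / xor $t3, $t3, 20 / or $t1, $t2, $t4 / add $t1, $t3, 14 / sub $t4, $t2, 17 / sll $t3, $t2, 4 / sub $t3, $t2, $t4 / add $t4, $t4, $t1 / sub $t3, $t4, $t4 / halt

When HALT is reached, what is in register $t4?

$t1=33
$t3=4
$t2=14
$t4=20
$t1=33>>1=16
$t3=4^20=16
$t1=14|20=30
$t1=16+14=30
$t4=14-17=-3
$t3=14<<4=224
$t3=14-(-3)=17
$t4=(-3)+30=27
$t3=27-27=0
halt.

27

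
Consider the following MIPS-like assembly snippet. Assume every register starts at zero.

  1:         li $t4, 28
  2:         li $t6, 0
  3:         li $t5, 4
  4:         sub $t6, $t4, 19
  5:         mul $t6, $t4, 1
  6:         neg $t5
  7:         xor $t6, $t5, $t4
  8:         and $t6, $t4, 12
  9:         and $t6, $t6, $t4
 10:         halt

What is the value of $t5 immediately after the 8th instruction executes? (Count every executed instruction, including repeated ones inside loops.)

after li $t4, 28: $t4=28
after li $t6, 0: $t6=0
after li $t5, 4: $t5=4
after sub $t6, $t4, 19: $t6=28-19=9
after mul $t6, $t4, 1: $t6=28*1=28
after neg $t5: $t5=-(4)=-4
after xor $t6, $t5, $t4: $t6=(-4)^28=-32
after and $t6, $t4, 12: $t6=28&12=12
After step 8: $t5 = -4.

-4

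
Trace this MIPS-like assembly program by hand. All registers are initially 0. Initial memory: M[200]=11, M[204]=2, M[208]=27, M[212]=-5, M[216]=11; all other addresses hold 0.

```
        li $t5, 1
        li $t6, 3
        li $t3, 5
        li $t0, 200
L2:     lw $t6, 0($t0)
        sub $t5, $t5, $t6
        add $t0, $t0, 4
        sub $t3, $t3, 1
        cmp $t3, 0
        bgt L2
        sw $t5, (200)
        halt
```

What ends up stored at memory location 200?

$t5=1
$t6=3
$t3=5
$t0=200
$t6=M[200]=11
$t5=1-11=-10
$t0=200+4=204
$t3=5-1=4
cmp $t3, 0  (cmp 4,0)
bgt L2: taken
$t6=M[204]=2
$t5=(-10)-2=-12
$t0=204+4=208
$t3=4-1=3
cmp $t3, 0  (cmp 3,0)
bgt L2: taken
$t6=M[208]=27
$t5=(-12)-27=-39
$t0=208+4=212
$t3=3-1=2
cmp $t3, 0  (cmp 2,0)
bgt L2: taken
$t6=M[212]=-5
$t5=(-39)-(-5)=-34
$t0=212+4=216
$t3=2-1=1
cmp $t3, 0  (cmp 1,0)
bgt L2: taken
$t6=M[216]=11
$t5=(-34)-11=-45
$t0=216+4=220
$t3=1-1=0
cmp $t3, 0  (cmp 0,0)
bgt L2: not taken
sw $t5, (200) → M[200]=-45
halt.

-45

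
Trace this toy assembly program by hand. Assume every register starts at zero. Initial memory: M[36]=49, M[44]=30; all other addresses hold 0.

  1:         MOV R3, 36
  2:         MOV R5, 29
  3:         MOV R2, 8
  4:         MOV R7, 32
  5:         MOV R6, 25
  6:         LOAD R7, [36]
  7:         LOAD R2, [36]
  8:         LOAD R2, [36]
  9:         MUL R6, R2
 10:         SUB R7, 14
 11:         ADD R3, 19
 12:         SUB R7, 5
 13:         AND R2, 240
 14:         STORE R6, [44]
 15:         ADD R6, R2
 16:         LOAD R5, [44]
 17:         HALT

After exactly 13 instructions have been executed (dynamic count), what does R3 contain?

R3=36
R5=29
R2=8
R7=32
R6=25
R7=M[36]=49
R2=M[36]=49
R2=M[36]=49
R6=25*49=1225
R7=49-14=35
R3=36+19=55
R7=35-5=30
R2=49&240=48
After step 13: R3 = 55.

55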